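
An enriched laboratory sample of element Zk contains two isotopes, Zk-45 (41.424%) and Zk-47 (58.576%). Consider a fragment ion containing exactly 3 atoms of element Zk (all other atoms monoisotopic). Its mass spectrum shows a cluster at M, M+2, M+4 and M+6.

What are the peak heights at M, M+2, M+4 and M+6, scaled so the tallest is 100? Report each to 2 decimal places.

The 3 Zk atoms are independent, so intensities follow the terms of (0.41424 + 0.58576)^3.
P(M) = 0.41424^3 = 0.071081
P(M+2) = 3 × 0.41424^2 × 0.58576^1 = 0.301540
P(M+4) = 3 × 0.41424^1 × 0.58576^2 = 0.426396
P(M+6) = 0.58576^3 = 0.200983
The M+4 peak is largest (0.426396); scaling to 100 gives 16.67 : 70.72 : 100.00 : 47.14.

16.67 : 70.72 : 100.00 : 47.14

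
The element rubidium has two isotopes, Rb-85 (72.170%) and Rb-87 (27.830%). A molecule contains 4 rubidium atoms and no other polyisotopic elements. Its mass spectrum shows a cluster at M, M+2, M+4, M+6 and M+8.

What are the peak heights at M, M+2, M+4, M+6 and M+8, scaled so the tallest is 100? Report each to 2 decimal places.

Each Rb atom is independently Rb-85 (p = 0.72170) or Rb-87 (q = 0.27830); the cluster is the binomial expansion (p + q)^4.
P(M) = 0.72170^4 = 0.271286
P(M+2) = 4 × 0.72170^3 × 0.27830^1 = 0.418450
P(M+4) = 6 × 0.72170^2 × 0.27830^2 = 0.242042
P(M+6) = 4 × 0.72170^1 × 0.27830^3 = 0.062224
P(M+8) = 0.27830^4 = 0.005999
The M+2 peak is largest (0.418450); scaling to 100 gives 64.83 : 100.00 : 57.84 : 14.87 : 1.43.

64.83 : 100.00 : 57.84 : 14.87 : 1.43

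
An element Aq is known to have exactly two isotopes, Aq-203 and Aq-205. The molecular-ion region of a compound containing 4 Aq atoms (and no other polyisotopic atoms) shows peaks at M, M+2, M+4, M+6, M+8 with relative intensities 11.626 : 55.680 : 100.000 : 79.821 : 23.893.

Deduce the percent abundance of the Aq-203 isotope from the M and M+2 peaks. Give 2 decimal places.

45.51%

Let p = fractional abundance of Aq-203. I(M+2)/I(M) = [C(4,1)·p^3·(1−p)] / p^4 = 4·(1−p)/p = 55.680/11.626 = 4.7893
(1−p)/p = 4.7893/4 = 1.1973  ⇒  p = 1/(1 + 1.1973) = 0.4551
Aq-203: 45.51%, Aq-205: 54.49%.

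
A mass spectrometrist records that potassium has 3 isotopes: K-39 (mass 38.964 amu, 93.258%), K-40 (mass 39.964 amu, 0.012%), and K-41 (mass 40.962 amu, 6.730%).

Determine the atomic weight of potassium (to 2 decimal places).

39.10 amu

Ar = Σ fᵢ·mᵢ = 0.93258 × 38.964 + 0.00012 × 39.964 + 0.06730 × 40.962
= 36.3370 + 0.0048 + 2.7567 = 39.0985 amu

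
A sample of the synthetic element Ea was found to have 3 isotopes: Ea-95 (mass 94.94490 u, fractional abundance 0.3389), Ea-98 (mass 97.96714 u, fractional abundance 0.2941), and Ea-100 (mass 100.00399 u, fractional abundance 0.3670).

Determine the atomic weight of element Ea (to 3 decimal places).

97.690 u

Average mass = Σ (abundance × isotope mass) = 0.3389 × 94.94490 + 0.2941 × 97.96714 + 0.3670 × 100.00399
= 32.176827 + 28.812136 + 36.701464 = 97.690427 u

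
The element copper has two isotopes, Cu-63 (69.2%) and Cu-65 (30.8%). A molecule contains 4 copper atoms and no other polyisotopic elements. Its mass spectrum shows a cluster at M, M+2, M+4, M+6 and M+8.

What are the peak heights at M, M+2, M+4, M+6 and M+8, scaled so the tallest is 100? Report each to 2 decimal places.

56.17 : 100.00 : 66.76 : 19.81 : 2.20

Expanding (0.692 + 0.308)^4:
P(M) = 0.692^4 = 0.229311
P(M+2) = 4 × 0.692^3 × 0.308^1 = 0.408253
P(M+4) = 6 × 0.692^2 × 0.308^2 = 0.272562
P(M+6) = 4 × 0.692^1 × 0.308^3 = 0.080876
P(M+8) = 0.308^4 = 0.008999
The M+2 peak is largest (0.408253); scaling to 100 gives 56.17 : 100.00 : 66.76 : 19.81 : 2.20.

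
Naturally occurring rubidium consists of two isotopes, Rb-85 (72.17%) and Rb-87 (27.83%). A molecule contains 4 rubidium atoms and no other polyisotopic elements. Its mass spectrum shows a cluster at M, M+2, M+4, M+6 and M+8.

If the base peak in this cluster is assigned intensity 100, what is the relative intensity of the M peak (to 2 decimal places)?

Binomial terms of (0.7217 + 0.2783)^4: M 0.2713, M+2 0.4184, M+4 0.2420, M+6 0.0622, M+8 0.0060 → M+2 is the base peak.
P(M+2) = C(4,1) × 0.7217^3 × 0.2783^1 = 4 × 0.37589809 × 0.2783 = 0.418450 (base)
P(M) = C(4,0) × 0.7217^4 × 0.2783^0 = 1 × 0.27128565 × 1.0000 = 0.271286
Relative intensity = 0.271286 / 0.418450 × 100 = 64.83

64.83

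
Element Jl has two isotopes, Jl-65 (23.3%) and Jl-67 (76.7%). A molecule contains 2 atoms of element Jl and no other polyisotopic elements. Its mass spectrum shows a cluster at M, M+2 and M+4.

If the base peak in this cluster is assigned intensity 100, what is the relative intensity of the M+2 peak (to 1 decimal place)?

60.8

Binomial terms of (0.233 + 0.767)^2: M 0.0543, M+2 0.3574, M+4 0.5883 → M+4 is the base peak.
P(M+4) = C(2,2) × 0.233^0 × 0.767^2 = 1 × 1.0000 × 0.588289 = 0.588289 (base)
P(M+2) = C(2,1) × 0.233^1 × 0.767^1 = 2 × 0.2330 × 0.7670 = 0.357422
Relative intensity = 0.357422 / 0.588289 × 100 = 60.8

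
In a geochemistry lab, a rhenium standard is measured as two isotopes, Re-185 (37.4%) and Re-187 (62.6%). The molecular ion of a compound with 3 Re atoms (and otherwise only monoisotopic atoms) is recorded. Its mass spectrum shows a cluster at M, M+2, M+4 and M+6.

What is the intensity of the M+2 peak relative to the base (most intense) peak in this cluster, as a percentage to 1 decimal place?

59.7%

Term probabilities: M 0.0523, M+2 0.2627, M+4 0.4397, M+6 0.2453. Base peak = M+4.
P(M+4) = C(3,2) × 0.374^1 × 0.626^2 = 3 × 0.3740 × 0.391876 = 0.439685 (base)
P(M+2) = C(3,1) × 0.374^2 × 0.626^1 = 3 × 0.139876 × 0.6260 = 0.262687
Relative intensity = 0.262687 / 0.439685 × 100 = 59.7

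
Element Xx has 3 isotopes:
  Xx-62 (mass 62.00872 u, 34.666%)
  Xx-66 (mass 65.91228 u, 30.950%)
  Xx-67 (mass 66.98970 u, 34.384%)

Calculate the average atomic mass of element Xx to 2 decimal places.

64.93 u

Average mass = Σ (abundance × isotope mass) = 0.34666 × 62.00872 + 0.30950 × 65.91228 + 0.34384 × 66.98970
= 21.495943 + 20.399851 + 23.033738 = 64.929532 u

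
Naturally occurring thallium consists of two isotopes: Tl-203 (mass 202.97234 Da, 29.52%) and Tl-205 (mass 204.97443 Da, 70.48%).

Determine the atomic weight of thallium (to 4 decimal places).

204.3834 Da

Ar = Σ fᵢ·mᵢ = 0.2952 × 202.97234 + 0.7048 × 204.97443
= 59.917435 + 144.465978 = 204.383413 Da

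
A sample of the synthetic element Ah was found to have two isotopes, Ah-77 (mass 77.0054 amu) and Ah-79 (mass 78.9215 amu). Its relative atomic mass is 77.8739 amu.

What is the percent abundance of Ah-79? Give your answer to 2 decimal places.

45.33%

With x = fraction of Ah-77 (so Ah-79 is 1 − x):
77.0054·x + 78.9215·(1 − x) = 77.8739
(77.0054 − 78.9215)·x = 77.8739 − 78.9215
x = -1.0476 / -1.9161 = 0.54674 → 54.67% Ah-77, 45.33% Ah-79.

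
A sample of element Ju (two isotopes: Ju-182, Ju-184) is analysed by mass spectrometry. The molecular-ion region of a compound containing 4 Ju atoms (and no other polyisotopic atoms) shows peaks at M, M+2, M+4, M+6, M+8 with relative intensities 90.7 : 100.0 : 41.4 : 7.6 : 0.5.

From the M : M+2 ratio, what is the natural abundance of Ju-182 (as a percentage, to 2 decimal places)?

If p is the fraction of Ju that is Ju-182, then I(M+2)/I(M) = [C(4,1)·p^3·(1−p)] / p^4 = 4·(1−p)/p = 100.0/90.7 = 1.1025
(1−p)/p = 1.1025/4 = 0.2756  ⇒  p = 1/(1 + 0.2756) = 0.7839
Ju-182: 78.39%, Ju-184: 21.61%.

78.39%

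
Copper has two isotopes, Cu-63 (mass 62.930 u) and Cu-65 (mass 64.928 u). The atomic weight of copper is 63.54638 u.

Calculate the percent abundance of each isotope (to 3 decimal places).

Writing the weighted mean with unknown fraction x of Cu-63:
62.930·x + 64.928·(1 − x) = 63.54638
(62.930 − 64.928)·x = 63.54638 − 64.928
x = -1.38162 / -1.998 = 0.69150 → 69.150% Cu-63, 30.850% Cu-65.

Cu-63: 69.150%, Cu-65: 30.850%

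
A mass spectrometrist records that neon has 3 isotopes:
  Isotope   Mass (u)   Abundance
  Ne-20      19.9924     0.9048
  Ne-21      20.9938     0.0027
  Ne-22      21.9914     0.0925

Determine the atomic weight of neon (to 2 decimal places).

20.18 u

Ar = Σ fᵢ·mᵢ = 0.9048 × 19.9924 + 0.0027 × 20.9938 + 0.0925 × 21.9914
= 18.08912 + 0.05668 + 2.03420 = 20.18000 u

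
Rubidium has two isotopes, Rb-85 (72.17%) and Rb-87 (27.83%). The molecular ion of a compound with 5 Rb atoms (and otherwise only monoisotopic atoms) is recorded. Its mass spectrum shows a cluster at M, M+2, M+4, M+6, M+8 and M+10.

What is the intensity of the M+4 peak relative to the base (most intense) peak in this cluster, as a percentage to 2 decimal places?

(0.7217 + 0.2783)^5 gives M 0.1958, M+2 0.3775, M+4 0.2911, M+6 0.1123, M+8 0.0216, M+10 0.0017; the largest is M+2.
P(M+2) = C(5,1) × 0.7217^4 × 0.2783^1 = 5 × 0.27128565 × 0.2783 = 0.377494 (base)
P(M+4) = C(5,2) × 0.7217^3 × 0.2783^2 = 10 × 0.37589809 × 0.07745089 = 0.291136
Relative intensity = 0.291136 / 0.377494 × 100 = 77.12

77.12%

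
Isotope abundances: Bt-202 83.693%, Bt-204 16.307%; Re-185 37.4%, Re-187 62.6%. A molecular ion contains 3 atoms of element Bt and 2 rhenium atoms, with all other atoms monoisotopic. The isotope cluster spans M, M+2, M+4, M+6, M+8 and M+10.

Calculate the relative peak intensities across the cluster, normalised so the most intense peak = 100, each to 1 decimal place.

20.5 : 80.7 : 100.0 : 41.6 : 7.1 : 0.4

Element Bt pattern (n=3): 0.58622915 : 0.34266804 : 0.06676649 : 0.00433633
Rhenium pattern (n=2): 0.139876 : 0.468248 : 0.391876
Convolve the two distributions (both contribute in 2-u steps):
  M: 0.58622915×0.139876 = 0.081999
  M+2: 0.58622915×0.468248 + 0.34266804×0.139876 = 0.322432
  M+4: 0.58622915×0.391876 + 0.34266804×0.468248 + 0.06676649×0.139876 = 0.399522
  M+6: 0.34266804×0.391876 + 0.06676649×0.468248 + 0.00433633×0.139876 = 0.166153
  M+8: 0.06676649×0.391876 + 0.00433633×0.468248 = 0.028195
  M+10: 0.00433633×0.391876 = 0.001699
Scale to base peak (0.399522) = 100: 20.5 : 80.7 : 100.0 : 41.6 : 7.1 : 0.4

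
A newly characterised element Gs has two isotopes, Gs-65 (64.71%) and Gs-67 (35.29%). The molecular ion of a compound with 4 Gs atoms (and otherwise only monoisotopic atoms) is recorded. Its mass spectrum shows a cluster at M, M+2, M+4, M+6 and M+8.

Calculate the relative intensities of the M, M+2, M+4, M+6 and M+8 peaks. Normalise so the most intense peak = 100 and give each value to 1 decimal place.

Each Gs atom is independently Gs-65 (p = 0.6471) or Gs-67 (q = 0.3529); the cluster is the binomial expansion (p + q)^4.
P(M) = 0.6471^4 = 0.175342
P(M+2) = 4 × 0.6471^3 × 0.3529^1 = 0.382495
P(M+4) = 6 × 0.6471^2 × 0.3529^2 = 0.312894
P(M+6) = 4 × 0.6471^1 × 0.3529^3 = 0.113759
P(M+8) = 0.3529^4 = 0.015510
The M+2 peak is largest (0.382495); scaling to 100 gives 45.8 : 100.0 : 81.8 : 29.7 : 4.1.

45.8 : 100.0 : 81.8 : 29.7 : 4.1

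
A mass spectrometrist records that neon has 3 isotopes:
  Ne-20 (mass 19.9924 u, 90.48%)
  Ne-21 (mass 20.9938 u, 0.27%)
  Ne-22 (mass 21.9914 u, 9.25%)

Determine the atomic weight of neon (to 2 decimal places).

The abundance-weighted mean is 0.9048 × 19.9924 + 0.0027 × 20.9938 + 0.0925 × 21.9914
= 18.08912 + 0.05668 + 2.03420 = 20.18000 u

20.18 u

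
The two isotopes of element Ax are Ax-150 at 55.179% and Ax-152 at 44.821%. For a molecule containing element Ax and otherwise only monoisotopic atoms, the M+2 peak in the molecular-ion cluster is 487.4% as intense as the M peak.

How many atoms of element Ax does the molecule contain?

The M+2/M ratio from n Ax atoms is n · q/p = n · 0.44821/0.55179.
n = 4.874 × 0.55179/0.44821 = 6.00 ≈ 6

6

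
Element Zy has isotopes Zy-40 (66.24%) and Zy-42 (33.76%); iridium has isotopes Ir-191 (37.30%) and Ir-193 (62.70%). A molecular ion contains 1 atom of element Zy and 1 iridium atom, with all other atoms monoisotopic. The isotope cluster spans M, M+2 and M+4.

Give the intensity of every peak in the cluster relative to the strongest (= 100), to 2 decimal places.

45.65 : 100.00 : 39.11

Element Zy pattern (n=1): 0.6624 : 0.3376
Iridium pattern (n=1): 0.3730 : 0.6270
Convolve the two distributions (both contribute in 2-u steps):
  M: 0.6624×0.3730 = 0.247075
  M+2: 0.6624×0.6270 + 0.3376×0.3730 = 0.541250
  M+4: 0.3376×0.6270 = 0.211675
Scale to base peak (0.541250) = 100: 45.65 : 100.00 : 39.11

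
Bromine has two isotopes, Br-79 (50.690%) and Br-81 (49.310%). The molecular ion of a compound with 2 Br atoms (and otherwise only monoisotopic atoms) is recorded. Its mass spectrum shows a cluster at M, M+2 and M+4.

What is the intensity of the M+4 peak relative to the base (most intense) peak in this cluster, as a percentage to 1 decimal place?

Term probabilities: M 0.2569, M+2 0.4999, M+4 0.2431. Base peak = M+2.
P(M+2) = C(2,1) × 0.50690^1 × 0.49310^1 = 2 × 0.5069 × 0.4931 = 0.499905 (base)
P(M+4) = C(2,2) × 0.50690^0 × 0.49310^2 = 1 × 1.0000 × 0.24314761 = 0.243148
Relative intensity = 0.243148 / 0.499905 × 100 = 48.6

48.6%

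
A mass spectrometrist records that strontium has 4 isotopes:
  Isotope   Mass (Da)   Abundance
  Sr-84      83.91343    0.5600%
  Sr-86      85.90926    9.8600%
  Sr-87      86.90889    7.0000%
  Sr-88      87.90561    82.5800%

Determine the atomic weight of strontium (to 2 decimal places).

87.62 Da

Average mass = Σ (abundance × isotope mass) = 0.005600 × 83.91343 + 0.098600 × 85.90926 + 0.070000 × 86.90889 + 0.825800 × 87.90561
= 0.469915 + 8.470653 + 6.083622 + 72.592453 = 87.616643 Da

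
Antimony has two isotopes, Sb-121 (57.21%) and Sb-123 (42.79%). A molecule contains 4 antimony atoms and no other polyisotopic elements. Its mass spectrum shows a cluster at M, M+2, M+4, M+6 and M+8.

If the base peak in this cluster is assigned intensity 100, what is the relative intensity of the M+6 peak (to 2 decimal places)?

Binomial terms of (0.5721 + 0.4279)^4: M 0.1071, M+2 0.3205, M+4 0.3596, M+6 0.1793, M+8 0.0335 → M+4 is the base peak.
P(M+4) = C(4,2) × 0.5721^2 × 0.4279^2 = 6 × 0.32729841 × 0.18309841 = 0.359567 (base)
P(M+6) = C(4,3) × 0.5721^1 × 0.4279^3 = 4 × 0.5721 × 0.07834781 = 0.179291
Relative intensity = 0.179291 / 0.359567 × 100 = 49.86

49.86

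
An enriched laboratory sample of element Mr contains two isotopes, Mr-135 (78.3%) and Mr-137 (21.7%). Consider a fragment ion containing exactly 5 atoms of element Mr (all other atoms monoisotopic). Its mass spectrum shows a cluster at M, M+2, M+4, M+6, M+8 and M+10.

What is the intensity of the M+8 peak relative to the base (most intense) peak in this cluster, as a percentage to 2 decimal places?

(0.783 + 0.217)^5 gives M 0.2943, M+2 0.4078, M+4 0.2261, M+6 0.0626, M+8 0.0087, M+10 0.0005; the largest is M+2.
P(M+2) = C(5,1) × 0.783^4 × 0.217^1 = 5 × 0.37587812 × 0.2170 = 0.407828 (base)
P(M+8) = C(5,4) × 0.783^1 × 0.217^4 = 5 × 0.7830 × 0.00221737 = 0.008681
Relative intensity = 0.008681 / 0.407828 × 100 = 2.13

2.13%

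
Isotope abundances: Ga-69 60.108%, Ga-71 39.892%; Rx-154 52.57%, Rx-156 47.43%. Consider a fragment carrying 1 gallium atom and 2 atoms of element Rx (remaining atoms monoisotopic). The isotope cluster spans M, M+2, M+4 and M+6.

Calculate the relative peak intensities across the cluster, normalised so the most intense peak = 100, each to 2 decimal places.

40.52 : 100.00 : 81.50 : 21.89

Gallium pattern (n=1): 0.60108 : 0.39892
Element Rx pattern (n=2): 0.27636049 : 0.49867902 : 0.22496049
Convolve the two distributions (both contribute in 2-u steps):
  M: 0.60108×0.27636049 = 0.166115
  M+2: 0.60108×0.49867902 + 0.39892×0.27636049 = 0.409992
  M+4: 0.60108×0.22496049 + 0.39892×0.49867902 = 0.334152
  M+6: 0.39892×0.22496049 = 0.089741
Scale to base peak (0.409992) = 100: 40.52 : 100.00 : 81.50 : 21.89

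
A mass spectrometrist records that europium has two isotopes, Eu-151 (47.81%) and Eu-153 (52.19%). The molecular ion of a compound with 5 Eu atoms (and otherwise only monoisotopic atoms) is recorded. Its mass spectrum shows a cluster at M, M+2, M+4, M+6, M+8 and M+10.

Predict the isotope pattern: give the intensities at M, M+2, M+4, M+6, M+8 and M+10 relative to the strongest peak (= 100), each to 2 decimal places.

7.69 : 41.96 : 91.61 : 100.00 : 54.58 : 11.92

The 5 Eu atoms are independent, so intensities follow the terms of (0.4781 + 0.5219)^5.
P(M) = 0.4781^5 = 0.024980
P(M+2) = 5 × 0.4781^4 × 0.5219^1 = 0.136343
P(M+4) = 10 × 0.4781^3 × 0.5219^2 = 0.297667
P(M+6) = 10 × 0.4781^2 × 0.5219^3 = 0.324937
P(M+8) = 5 × 0.4781^1 × 0.5219^4 = 0.177353
P(M+10) = 0.5219^5 = 0.038720
The M+6 peak is largest (0.324937); scaling to 100 gives 7.69 : 41.96 : 91.61 : 100.00 : 54.58 : 11.92.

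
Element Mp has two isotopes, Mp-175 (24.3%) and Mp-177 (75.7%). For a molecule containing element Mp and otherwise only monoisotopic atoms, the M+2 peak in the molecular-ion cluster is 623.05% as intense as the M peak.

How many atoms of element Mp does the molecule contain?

2

For n independent Mp atoms, I(M+2)/I(M) = n · (abundance Mp-177) / (abundance Mp-175) = n · 0.757/0.243.
n = 6.2305 × 0.243/0.757 = 2.00 ≈ 2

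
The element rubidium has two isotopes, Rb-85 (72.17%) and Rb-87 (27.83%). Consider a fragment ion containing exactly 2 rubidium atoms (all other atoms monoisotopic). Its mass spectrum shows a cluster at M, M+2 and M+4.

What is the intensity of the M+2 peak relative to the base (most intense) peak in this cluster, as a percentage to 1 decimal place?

77.1%

Binomial terms of (0.7217 + 0.2783)^2: M 0.5209, M+2 0.4017, M+4 0.0775 → M is the base peak.
P(M) = C(2,0) × 0.7217^2 × 0.2783^0 = 1 × 0.52085089 × 1.0000 = 0.520851 (base)
P(M+2) = C(2,1) × 0.7217^1 × 0.2783^1 = 2 × 0.7217 × 0.2783 = 0.401698
Relative intensity = 0.401698 / 0.520851 × 100 = 77.1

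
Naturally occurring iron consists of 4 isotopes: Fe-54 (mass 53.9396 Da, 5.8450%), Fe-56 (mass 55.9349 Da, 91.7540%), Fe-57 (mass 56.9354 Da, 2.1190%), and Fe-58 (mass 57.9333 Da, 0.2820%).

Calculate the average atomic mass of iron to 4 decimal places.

55.8451 Da

Average mass = Σ (abundance × isotope mass) = 0.058450 × 53.9396 + 0.917540 × 55.9349 + 0.021190 × 56.9354 + 0.002820 × 57.9333
= 3.15277 + 51.32251 + 1.20646 + 0.16337 = 55.84511 Da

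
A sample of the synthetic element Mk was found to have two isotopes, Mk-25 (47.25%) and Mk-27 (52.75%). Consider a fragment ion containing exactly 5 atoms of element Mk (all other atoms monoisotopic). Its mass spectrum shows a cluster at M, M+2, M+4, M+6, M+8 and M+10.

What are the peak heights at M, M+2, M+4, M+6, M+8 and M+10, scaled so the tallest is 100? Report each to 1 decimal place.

Expanding (0.4725 + 0.5275)^5:
P(M) = 0.4725^5 = 0.023551
P(M+2) = 5 × 0.4725^4 × 0.5275^1 = 0.131462
P(M+4) = 10 × 0.4725^3 × 0.5275^2 = 0.293529
P(M+6) = 10 × 0.4725^2 × 0.5275^3 = 0.327696
P(M+8) = 5 × 0.4725^1 × 0.5275^4 = 0.182920
P(M+10) = 0.5275^5 = 0.040843
The M+6 peak is largest (0.327696); scaling to 100 gives 7.2 : 40.1 : 89.6 : 100.0 : 55.8 : 12.5.

7.2 : 40.1 : 89.6 : 100.0 : 55.8 : 12.5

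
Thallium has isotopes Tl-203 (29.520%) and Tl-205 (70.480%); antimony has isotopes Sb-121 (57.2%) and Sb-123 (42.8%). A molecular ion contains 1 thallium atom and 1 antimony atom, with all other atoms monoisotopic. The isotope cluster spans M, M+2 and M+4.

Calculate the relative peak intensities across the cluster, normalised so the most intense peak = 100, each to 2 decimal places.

31.89 : 100.00 : 56.97

Thallium pattern (n=1): 0.2952 : 0.7048
Antimony pattern (n=1): 0.5720 : 0.4280
Convolve the two distributions (both contribute in 2-u steps):
  M: 0.2952×0.5720 = 0.168854
  M+2: 0.2952×0.4280 + 0.7048×0.5720 = 0.529491
  M+4: 0.7048×0.4280 = 0.301654
Scale to base peak (0.529491) = 100: 31.89 : 100.00 : 56.97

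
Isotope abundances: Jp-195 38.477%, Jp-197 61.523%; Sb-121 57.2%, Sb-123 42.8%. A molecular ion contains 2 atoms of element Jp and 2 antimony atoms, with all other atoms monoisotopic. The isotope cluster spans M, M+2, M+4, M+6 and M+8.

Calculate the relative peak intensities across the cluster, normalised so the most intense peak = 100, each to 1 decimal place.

Element Jp pattern (n=2): 0.14804795 : 0.47344409 : 0.37850795
Antimony pattern (n=2): 0.327184 : 0.489632 : 0.183184
Convolve the two distributions (both contribute in 2-u steps):
  M: 0.14804795×0.327184 = 0.048439
  M+2: 0.14804795×0.489632 + 0.47344409×0.327184 = 0.227392
  M+4: 0.14804795×0.183184 + 0.47344409×0.489632 + 0.37850795×0.327184 = 0.382775
  M+6: 0.47344409×0.183184 + 0.37850795×0.489632 = 0.272057
  M+8: 0.37850795×0.183184 = 0.069337
Scale to base peak (0.382775) = 100: 12.7 : 59.4 : 100.0 : 71.1 : 18.1

12.7 : 59.4 : 100.0 : 71.1 : 18.1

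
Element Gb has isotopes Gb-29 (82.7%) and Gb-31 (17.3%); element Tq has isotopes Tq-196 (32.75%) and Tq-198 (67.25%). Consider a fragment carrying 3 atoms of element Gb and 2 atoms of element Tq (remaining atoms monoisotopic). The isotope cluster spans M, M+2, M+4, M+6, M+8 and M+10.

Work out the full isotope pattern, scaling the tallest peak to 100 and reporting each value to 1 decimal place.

Element Gb pattern (n=3): 0.56560928 : 0.35495915 : 0.07425385 : 0.00517772
Element Tq pattern (n=2): 0.10725625 : 0.4404875 : 0.45225625
Convolve the two distributions (both contribute in 2-u steps):
  M: 0.56560928×0.10725625 = 0.060665
  M+2: 0.56560928×0.4404875 + 0.35495915×0.10725625 = 0.287215
  M+4: 0.56560928×0.45225625 + 0.35495915×0.4404875 + 0.07425385×0.10725625 = 0.420120
  M+6: 0.35495915×0.45225625 + 0.07425385×0.4404875 + 0.00517772×0.10725625 = 0.193796
  M+8: 0.07425385×0.45225625 + 0.00517772×0.4404875 = 0.035862
  M+10: 0.00517772×0.45225625 = 0.002342
Scale to base peak (0.420120) = 100: 14.4 : 68.4 : 100.0 : 46.1 : 8.5 : 0.6

14.4 : 68.4 : 100.0 : 46.1 : 8.5 : 0.6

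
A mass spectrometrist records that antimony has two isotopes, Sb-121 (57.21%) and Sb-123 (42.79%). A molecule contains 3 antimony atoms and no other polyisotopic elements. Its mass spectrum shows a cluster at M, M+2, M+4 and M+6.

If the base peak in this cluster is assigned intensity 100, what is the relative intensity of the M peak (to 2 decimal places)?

44.57

Binomial terms of (0.5721 + 0.4279)^3: M 0.1872, M+2 0.4202, M+4 0.3143, M+6 0.0783 → M+2 is the base peak.
P(M+2) = C(3,1) × 0.5721^2 × 0.4279^1 = 3 × 0.32729841 × 0.4279 = 0.420153 (base)
P(M) = C(3,0) × 0.5721^3 × 0.4279^0 = 1 × 0.18724742 × 1.0000 = 0.187247
Relative intensity = 0.187247 / 0.420153 × 100 = 44.57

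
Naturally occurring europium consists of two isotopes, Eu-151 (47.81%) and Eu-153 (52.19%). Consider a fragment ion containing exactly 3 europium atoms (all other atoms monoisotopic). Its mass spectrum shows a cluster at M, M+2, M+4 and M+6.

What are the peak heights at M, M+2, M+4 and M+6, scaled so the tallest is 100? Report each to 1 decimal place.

28.0 : 91.6 : 100.0 : 36.4

Each Eu atom is independently Eu-151 (p = 0.4781) or Eu-153 (q = 0.5219); the cluster is the binomial expansion (p + q)^3.
P(M) = 0.4781^3 = 0.109284
P(M+2) = 3 × 0.4781^2 × 0.5219^1 = 0.357887
P(M+4) = 3 × 0.4781^1 × 0.5219^2 = 0.390674
P(M+6) = 0.5219^3 = 0.142155
The M+4 peak is largest (0.390674); scaling to 100 gives 28.0 : 91.6 : 100.0 : 36.4.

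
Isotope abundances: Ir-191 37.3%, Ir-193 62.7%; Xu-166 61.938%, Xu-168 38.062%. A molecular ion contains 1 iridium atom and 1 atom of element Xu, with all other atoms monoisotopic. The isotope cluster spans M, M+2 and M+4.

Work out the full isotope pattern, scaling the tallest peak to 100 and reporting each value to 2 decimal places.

Iridium pattern (n=1): 0.3730 : 0.6270
Element Xu pattern (n=1): 0.61938 : 0.38062
Convolve the two distributions (both contribute in 2-u steps):
  M: 0.3730×0.61938 = 0.231029
  M+2: 0.3730×0.38062 + 0.6270×0.61938 = 0.530323
  M+4: 0.6270×0.38062 = 0.238649
Scale to base peak (0.530323) = 100: 43.56 : 100.00 : 45.00

43.56 : 100.00 : 45.00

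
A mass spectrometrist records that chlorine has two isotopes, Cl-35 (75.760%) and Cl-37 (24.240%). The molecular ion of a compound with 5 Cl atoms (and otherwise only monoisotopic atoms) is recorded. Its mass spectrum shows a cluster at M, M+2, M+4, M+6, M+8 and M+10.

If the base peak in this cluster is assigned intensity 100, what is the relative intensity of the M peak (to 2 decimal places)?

62.51

(0.75760 + 0.24240)^5 gives M 0.2496, M+2 0.3993, M+4 0.2555, M+6 0.0817, M+8 0.0131, M+10 0.0008; the largest is M+2.
P(M+2) = C(5,1) × 0.75760^4 × 0.24240^1 = 5 × 0.32942751 × 0.2424 = 0.399266 (base)
P(M) = C(5,0) × 0.75760^5 × 0.24240^0 = 1 × 0.24957428 × 1.0000 = 0.249574
Relative intensity = 0.249574 / 0.399266 × 100 = 62.51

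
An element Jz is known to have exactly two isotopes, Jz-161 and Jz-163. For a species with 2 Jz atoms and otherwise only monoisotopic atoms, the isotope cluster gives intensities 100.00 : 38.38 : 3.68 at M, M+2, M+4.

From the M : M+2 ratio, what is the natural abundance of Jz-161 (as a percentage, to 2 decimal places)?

Let p = fractional abundance of Jz-161. I(M+2)/I(M) = [C(2,1)·p^1·(1−p)] / p^2 = 2·(1−p)/p = 38.38/100.00 = 0.3838
(1−p)/p = 0.3838/2 = 0.1919  ⇒  p = 1/(1 + 0.1919) = 0.8390
Jz-161: 83.90%, Jz-163: 16.10%.

83.90%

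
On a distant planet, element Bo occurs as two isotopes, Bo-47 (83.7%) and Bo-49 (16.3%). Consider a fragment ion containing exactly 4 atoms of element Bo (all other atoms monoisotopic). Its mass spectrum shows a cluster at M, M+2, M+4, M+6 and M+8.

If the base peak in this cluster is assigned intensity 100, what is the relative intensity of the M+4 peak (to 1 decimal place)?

Term probabilities: M 0.4908, M+2 0.3823, M+4 0.1117, M+6 0.0145, M+8 0.0007. Base peak = M.
P(M) = C(4,0) × 0.837^4 × 0.163^0 = 1 × 0.49079692 × 1.0000 = 0.490797 (base)
P(M+4) = C(4,2) × 0.837^2 × 0.163^2 = 6 × 0.700569 × 0.026569 = 0.111681
Relative intensity = 0.111681 / 0.490797 × 100 = 22.8

22.8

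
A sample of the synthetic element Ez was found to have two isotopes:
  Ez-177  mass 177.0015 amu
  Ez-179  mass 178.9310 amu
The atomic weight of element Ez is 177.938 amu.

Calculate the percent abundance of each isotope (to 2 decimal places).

With x = fraction of Ez-177 (so Ez-179 is 1 − x):
177.0015·x + 178.9310·(1 − x) = 177.938
(177.0015 − 178.9310)·x = 177.938 − 178.9310
x = -0.9930 / -1.9295 = 0.51464 → 51.46% Ez-177, 48.54% Ez-179.

Ez-177: 51.46%, Ez-179: 48.54%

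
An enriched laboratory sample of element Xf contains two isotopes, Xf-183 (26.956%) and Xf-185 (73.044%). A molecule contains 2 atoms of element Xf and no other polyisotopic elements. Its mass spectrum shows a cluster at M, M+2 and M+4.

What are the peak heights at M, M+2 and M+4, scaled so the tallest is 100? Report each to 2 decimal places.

13.62 : 73.81 : 100.00

The 2 Xf atoms are independent, so intensities follow the terms of (0.26956 + 0.73044)^2.
P(M) = 0.26956^2 = 0.072663
P(M+2) = 2 × 0.26956^1 × 0.73044^1 = 0.393795
P(M+4) = 0.73044^2 = 0.533543
The M+4 peak is largest (0.533543); scaling to 100 gives 13.62 : 73.81 : 100.00.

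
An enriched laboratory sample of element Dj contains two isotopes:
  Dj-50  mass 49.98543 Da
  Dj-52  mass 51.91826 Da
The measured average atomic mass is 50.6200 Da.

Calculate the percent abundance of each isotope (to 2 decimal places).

Dj-50: 67.17%, Dj-52: 32.83%

Let x be the fractional abundance of Dj-50; then Dj-52 has abundance 1 − x.
49.98543·x + 51.91826·(1 − x) = 50.6200
(49.98543 − 51.91826)·x = 50.6200 − 51.91826
x = -1.29826 / -1.93283 = 0.67169 → 67.17% Dj-50, 32.83% Dj-52.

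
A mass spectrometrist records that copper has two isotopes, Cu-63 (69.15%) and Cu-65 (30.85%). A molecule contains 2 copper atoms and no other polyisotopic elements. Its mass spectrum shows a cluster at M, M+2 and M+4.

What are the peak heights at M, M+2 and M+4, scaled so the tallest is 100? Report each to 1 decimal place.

Each Cu atom is independently Cu-63 (p = 0.6915) or Cu-65 (q = 0.3085); the cluster is the binomial expansion (p + q)^2.
P(M) = 0.6915^2 = 0.478172
P(M+2) = 2 × 0.6915^1 × 0.3085^1 = 0.426656
P(M+4) = 0.3085^2 = 0.095172
The M peak is largest (0.478172); scaling to 100 gives 100.0 : 89.2 : 19.9.

100.0 : 89.2 : 19.9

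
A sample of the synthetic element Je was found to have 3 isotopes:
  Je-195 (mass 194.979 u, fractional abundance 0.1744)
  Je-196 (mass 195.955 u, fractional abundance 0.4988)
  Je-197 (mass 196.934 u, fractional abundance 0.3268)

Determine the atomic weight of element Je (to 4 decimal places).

The abundance-weighted mean is 0.1744 × 194.979 + 0.4988 × 195.955 + 0.3268 × 196.934
= 34.00434 + 97.74235 + 64.35803 = 196.10472 u

196.1047 u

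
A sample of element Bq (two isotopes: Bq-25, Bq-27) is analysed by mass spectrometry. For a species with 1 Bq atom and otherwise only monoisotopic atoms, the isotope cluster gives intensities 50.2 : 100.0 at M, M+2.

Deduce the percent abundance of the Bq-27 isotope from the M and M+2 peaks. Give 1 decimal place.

Let p = fractional abundance of Bq-25. I(M+2)/I(M) = [C(1,1)·p^0·(1−p)] / p^1 = 1·(1−p)/p = 100.0/50.2 = 1.9920
(1−p)/p = 1.9920/1 = 1.9920  ⇒  p = 1/(1 + 1.9920) = 0.3342
Bq-25: 33.4%, Bq-27: 66.6%.

66.6%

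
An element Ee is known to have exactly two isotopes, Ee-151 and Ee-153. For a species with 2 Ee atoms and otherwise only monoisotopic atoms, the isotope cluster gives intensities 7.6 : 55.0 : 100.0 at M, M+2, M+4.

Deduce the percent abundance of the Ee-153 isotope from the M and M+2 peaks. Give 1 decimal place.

Let p = fractional abundance of Ee-151. I(M+2)/I(M) = [C(2,1)·p^1·(1−p)] / p^2 = 2·(1−p)/p = 55.0/7.6 = 7.2368
(1−p)/p = 7.2368/2 = 3.6184  ⇒  p = 1/(1 + 3.6184) = 0.2165
Ee-151: 21.7%, Ee-153: 78.3%.

78.3%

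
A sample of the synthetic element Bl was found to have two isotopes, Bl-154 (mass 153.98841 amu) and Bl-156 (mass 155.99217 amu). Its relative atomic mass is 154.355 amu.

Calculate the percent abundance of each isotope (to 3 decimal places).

Bl-154: 81.705%, Bl-156: 18.295%

Writing the weighted mean with unknown fraction x of Bl-154:
153.98841·x + 155.99217·(1 − x) = 154.355
(153.98841 − 155.99217)·x = 154.355 − 155.99217
x = -1.63717 / -2.00376 = 0.81705 → 81.705% Bl-154, 18.295% Bl-156.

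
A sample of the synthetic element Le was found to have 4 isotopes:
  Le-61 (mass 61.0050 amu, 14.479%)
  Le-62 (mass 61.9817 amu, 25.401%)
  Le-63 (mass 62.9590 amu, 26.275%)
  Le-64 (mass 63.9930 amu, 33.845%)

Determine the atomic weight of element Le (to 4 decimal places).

62.7778 amu

Weight each isotope mass by its fractional abundance: 0.14479 × 61.0050 + 0.25401 × 61.9817 + 0.26275 × 62.9590 + 0.33845 × 63.9930
= 8.83291 + 15.74397 + 16.54248 + 21.65843 = 62.77779 amu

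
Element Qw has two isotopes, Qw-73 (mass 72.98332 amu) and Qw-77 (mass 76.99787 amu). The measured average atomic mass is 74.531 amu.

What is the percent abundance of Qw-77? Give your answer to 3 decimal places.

38.552%

Let x be the fractional abundance of Qw-73; then Qw-77 has abundance 1 − x.
72.98332·x + 76.99787·(1 − x) = 74.531
(72.98332 − 76.99787)·x = 74.531 − 76.99787
x = -2.46687 / -4.01455 = 0.61448 → 61.448% Qw-73, 38.552% Qw-77.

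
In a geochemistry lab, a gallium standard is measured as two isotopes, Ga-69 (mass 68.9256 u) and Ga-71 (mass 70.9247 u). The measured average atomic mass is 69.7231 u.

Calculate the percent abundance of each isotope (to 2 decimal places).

Ga-69: 60.11%, Ga-71: 39.89%

Let x be the fractional abundance of Ga-69; then Ga-71 has abundance 1 − x.
68.9256·x + 70.9247·(1 − x) = 69.7231
(68.9256 − 70.9247)·x = 69.7231 − 70.9247
x = -1.2016 / -1.9991 = 0.60107 → 60.11% Ga-69, 39.89% Ga-71.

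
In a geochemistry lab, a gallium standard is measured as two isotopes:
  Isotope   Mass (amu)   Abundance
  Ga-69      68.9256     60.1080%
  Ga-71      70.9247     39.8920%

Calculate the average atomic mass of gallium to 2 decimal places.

69.72 amu

Weight each isotope mass by its fractional abundance: 0.601080 × 68.9256 + 0.398920 × 70.9247
= 41.42980 + 28.29328 = 69.72308 amu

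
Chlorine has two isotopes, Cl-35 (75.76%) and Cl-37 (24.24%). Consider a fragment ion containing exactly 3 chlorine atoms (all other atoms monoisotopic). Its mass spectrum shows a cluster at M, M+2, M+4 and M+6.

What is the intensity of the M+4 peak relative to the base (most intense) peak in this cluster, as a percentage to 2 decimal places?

30.71%

(0.7576 + 0.2424)^3 gives M 0.4348, M+2 0.4174, M+4 0.1335, M+6 0.0142; the largest is M.
P(M) = C(3,0) × 0.7576^3 × 0.2424^0 = 1 × 0.4348304 × 1.0000 = 0.434830 (base)
P(M+4) = C(3,2) × 0.7576^1 × 0.2424^2 = 3 × 0.7576 × 0.05875776 = 0.133545
Relative intensity = 0.133545 / 0.434830 × 100 = 30.71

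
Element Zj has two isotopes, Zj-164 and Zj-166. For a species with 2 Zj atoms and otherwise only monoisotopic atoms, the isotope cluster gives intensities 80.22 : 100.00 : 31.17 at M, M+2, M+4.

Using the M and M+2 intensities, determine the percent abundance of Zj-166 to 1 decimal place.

38.4%

If p is the fraction of Zj that is Zj-164, then I(M+2)/I(M) = [C(2,1)·p^1·(1−p)] / p^2 = 2·(1−p)/p = 100.00/80.22 = 1.2466
(1−p)/p = 1.2466/2 = 0.6233  ⇒  p = 1/(1 + 0.6233) = 0.6160
Zj-164: 61.6%, Zj-166: 38.4%.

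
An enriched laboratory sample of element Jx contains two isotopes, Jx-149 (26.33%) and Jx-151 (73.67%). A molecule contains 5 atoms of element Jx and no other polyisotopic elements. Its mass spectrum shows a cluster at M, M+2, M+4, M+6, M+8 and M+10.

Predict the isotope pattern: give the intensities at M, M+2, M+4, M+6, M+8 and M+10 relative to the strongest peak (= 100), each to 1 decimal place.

The 5 Jx atoms are independent, so intensities follow the terms of (0.2633 + 0.7367)^5.
P(M) = 0.2633^5 = 0.001265
P(M+2) = 5 × 0.2633^4 × 0.7367^1 = 0.017704
P(M+4) = 10 × 0.2633^3 × 0.7367^2 = 0.099068
P(M+6) = 10 × 0.2633^2 × 0.7367^3 = 0.277188
P(M+8) = 5 × 0.2633^1 × 0.7367^4 = 0.387778
P(M+10) = 0.7367^5 = 0.216997
The M+8 peak is largest (0.387778); scaling to 100 gives 0.3 : 4.6 : 25.5 : 71.5 : 100.0 : 56.0.

0.3 : 4.6 : 25.5 : 71.5 : 100.0 : 56.0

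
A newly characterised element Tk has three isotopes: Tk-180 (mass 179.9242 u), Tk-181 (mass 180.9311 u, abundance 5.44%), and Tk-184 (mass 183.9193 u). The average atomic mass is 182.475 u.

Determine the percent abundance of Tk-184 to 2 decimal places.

The remaining 94.56% is split between Tk-180 (fraction x) and Tk-184 (fraction 0.9456 − x).
Substituting: 179.9242x + 183.9193(0.9456 − x) = 172.63234816
(179.9242 − 183.9193)x = -1.28174192  ⇒  x = 0.32083, y = 0.62477
Tk-180: 32.08%, Tk-184: 62.48%.

62.48%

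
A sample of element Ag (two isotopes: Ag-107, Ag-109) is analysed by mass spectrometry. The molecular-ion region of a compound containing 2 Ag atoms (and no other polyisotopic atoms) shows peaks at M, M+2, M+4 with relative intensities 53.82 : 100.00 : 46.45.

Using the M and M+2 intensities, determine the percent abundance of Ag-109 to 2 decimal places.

Write p for the Ag-107 fraction. I(M+2)/I(M) = [C(2,1)·p^1·(1−p)] / p^2 = 2·(1−p)/p = 100.00/53.82 = 1.8580
(1−p)/p = 1.8580/2 = 0.9290  ⇒  p = 1/(1 + 0.9290) = 0.5184
Ag-107: 51.84%, Ag-109: 48.16%.

48.16%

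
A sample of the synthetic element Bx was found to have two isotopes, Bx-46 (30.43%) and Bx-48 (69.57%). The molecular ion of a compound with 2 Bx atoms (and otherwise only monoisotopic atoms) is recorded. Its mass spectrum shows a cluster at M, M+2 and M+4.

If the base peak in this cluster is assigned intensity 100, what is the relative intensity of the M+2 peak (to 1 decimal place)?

87.5

Binomial terms of (0.3043 + 0.6957)^2: M 0.0926, M+2 0.4234, M+4 0.4840 → M+4 is the base peak.
P(M+4) = C(2,2) × 0.3043^0 × 0.6957^2 = 1 × 1.0000 × 0.48399849 = 0.483998 (base)
P(M+2) = C(2,1) × 0.3043^1 × 0.6957^1 = 2 × 0.3043 × 0.6957 = 0.423403
Relative intensity = 0.423403 / 0.483998 × 100 = 87.5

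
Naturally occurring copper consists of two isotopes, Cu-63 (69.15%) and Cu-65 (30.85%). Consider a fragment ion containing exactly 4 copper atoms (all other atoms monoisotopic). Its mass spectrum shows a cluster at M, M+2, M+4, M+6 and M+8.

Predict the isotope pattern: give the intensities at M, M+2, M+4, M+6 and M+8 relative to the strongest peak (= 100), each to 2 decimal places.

56.04 : 100.00 : 66.92 : 19.90 : 2.22

Each Cu atom is independently Cu-63 (p = 0.6915) or Cu-65 (q = 0.3085); the cluster is the binomial expansion (p + q)^4.
P(M) = 0.6915^4 = 0.228649
P(M+2) = 4 × 0.6915^3 × 0.3085^1 = 0.408030
P(M+4) = 6 × 0.6915^2 × 0.3085^2 = 0.273052
P(M+6) = 4 × 0.6915^1 × 0.3085^3 = 0.081212
P(M+8) = 0.3085^4 = 0.009058
The M+2 peak is largest (0.408030); scaling to 100 gives 56.04 : 100.00 : 66.92 : 19.90 : 2.22.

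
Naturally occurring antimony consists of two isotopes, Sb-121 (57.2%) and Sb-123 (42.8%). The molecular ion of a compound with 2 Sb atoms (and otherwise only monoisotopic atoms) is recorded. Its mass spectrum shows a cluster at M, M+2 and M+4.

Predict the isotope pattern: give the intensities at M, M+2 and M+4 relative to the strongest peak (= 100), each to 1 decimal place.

The 2 Sb atoms are independent, so intensities follow the terms of (0.572 + 0.428)^2.
P(M) = 0.572^2 = 0.327184
P(M+2) = 2 × 0.572^1 × 0.428^1 = 0.489632
P(M+4) = 0.428^2 = 0.183184
The M+2 peak is largest (0.489632); scaling to 100 gives 66.8 : 100.0 : 37.4.

66.8 : 100.0 : 37.4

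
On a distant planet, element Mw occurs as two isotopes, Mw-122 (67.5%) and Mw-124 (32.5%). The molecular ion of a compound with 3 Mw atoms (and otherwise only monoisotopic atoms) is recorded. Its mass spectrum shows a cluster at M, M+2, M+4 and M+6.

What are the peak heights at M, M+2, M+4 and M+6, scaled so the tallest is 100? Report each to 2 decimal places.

Expanding (0.675 + 0.325)^3:
P(M) = 0.675^3 = 0.307547
P(M+2) = 3 × 0.675^2 × 0.325^1 = 0.444234
P(M+4) = 3 × 0.675^1 × 0.325^2 = 0.213891
P(M+6) = 0.325^3 = 0.034328
The M+2 peak is largest (0.444234); scaling to 100 gives 69.23 : 100.00 : 48.15 : 7.73.

69.23 : 100.00 : 48.15 : 7.73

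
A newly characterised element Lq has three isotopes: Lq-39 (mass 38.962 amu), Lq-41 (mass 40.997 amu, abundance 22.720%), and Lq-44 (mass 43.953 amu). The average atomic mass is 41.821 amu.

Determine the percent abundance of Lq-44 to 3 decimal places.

48.019%

Let x and y be the fractions of Lq-39 and Lq-44. Then x + y = 1 − 0.22720 = 0.77280 and 38.962x + 43.953y = 41.821 − 0.22720×40.997 = 32.5064816.
Substituting: 38.962x + 43.953(0.77280 − x) = 32.5064816
(38.962 − 43.953)x = -1.4603968  ⇒  x = 0.29261, y = 0.48019
Lq-39: 29.261%, Lq-44: 48.019%.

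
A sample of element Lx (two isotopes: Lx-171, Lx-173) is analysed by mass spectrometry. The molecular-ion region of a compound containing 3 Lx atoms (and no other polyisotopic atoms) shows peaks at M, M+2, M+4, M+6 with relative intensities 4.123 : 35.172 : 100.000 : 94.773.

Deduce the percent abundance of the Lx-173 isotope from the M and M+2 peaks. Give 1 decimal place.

If p is the fraction of Lx that is Lx-171, then I(M+2)/I(M) = [C(3,1)·p^2·(1−p)] / p^3 = 3·(1−p)/p = 35.172/4.123 = 8.5307
(1−p)/p = 8.5307/3 = 2.8436  ⇒  p = 1/(1 + 2.8436) = 0.2602
Lx-171: 26.0%, Lx-173: 74.0%.

74.0%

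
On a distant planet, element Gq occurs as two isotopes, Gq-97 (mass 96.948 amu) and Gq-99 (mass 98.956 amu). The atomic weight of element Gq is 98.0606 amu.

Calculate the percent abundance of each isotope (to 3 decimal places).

With x = fraction of Gq-97 (so Gq-99 is 1 − x):
96.948·x + 98.956·(1 − x) = 98.0606
(96.948 − 98.956)·x = 98.0606 − 98.956
x = -0.8954 / -2.008 = 0.44592 → 44.592% Gq-97, 55.408% Gq-99.

Gq-97: 44.592%, Gq-99: 55.408%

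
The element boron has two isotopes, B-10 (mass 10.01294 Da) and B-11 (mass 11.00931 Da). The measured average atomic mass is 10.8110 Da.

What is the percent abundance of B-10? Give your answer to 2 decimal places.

With x = fraction of B-10 (so B-11 is 1 − x):
10.01294·x + 11.00931·(1 − x) = 10.8110
(10.01294 − 11.00931)·x = 10.8110 − 11.00931
x = -0.19831 / -0.99637 = 0.19903 → 19.90% B-10, 80.10% B-11.

19.90%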